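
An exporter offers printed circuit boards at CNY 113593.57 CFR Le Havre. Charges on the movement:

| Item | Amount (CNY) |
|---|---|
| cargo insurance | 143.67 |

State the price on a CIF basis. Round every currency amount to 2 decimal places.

CIF price: CNY 113737.24

From CFR to CIF, the seller additionally bears: insurance.
CIF price = 113593.57 + 143.67 = 113737.24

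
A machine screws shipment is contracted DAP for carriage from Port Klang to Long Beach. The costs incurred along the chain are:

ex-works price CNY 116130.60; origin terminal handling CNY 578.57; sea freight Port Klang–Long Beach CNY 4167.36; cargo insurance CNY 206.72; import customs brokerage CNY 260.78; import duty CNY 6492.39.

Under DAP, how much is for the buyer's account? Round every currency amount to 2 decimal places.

DAP: the seller bears all costs to the named destination except import duty and clearance.
Seller's account: goods 116130.60 + origin terminal 578.57 + freight 4167.36 + insurance 206.72 = 121083.25
Buyer's account: brokerage 260.78 + duty 6492.39 = 6753.17

Buyer's account: CNY 6753.17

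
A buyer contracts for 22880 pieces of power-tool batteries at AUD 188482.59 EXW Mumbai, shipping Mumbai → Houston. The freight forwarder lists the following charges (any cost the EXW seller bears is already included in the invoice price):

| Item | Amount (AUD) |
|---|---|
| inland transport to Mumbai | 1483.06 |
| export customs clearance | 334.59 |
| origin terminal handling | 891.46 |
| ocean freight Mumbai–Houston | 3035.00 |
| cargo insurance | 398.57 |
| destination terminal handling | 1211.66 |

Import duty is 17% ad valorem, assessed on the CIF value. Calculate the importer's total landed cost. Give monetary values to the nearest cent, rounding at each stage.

EXW: the seller makes goods available at their premises; the buyer bears all onward costs.
CIF value = EXW price + inland to port + export clearance + origin terminal + freight + insurance = 188482.59 + 1483.06 + 334.59 + 891.46 + 3035.00 + 398.57 = 194625.27
Import duty = 194625.27 × 17% = 33086.30
Buyer bears: inland to port 1483.06 + export clearance 334.59 + origin terminal 891.46 + freight 3035.00 + insurance 398.57 + destination terminal 1211.66 + duty 33086.30 = 40440.64
Landed cost = invoice 188482.59 + 40440.64 = 228923.23

Total landed cost: AUD 228923.23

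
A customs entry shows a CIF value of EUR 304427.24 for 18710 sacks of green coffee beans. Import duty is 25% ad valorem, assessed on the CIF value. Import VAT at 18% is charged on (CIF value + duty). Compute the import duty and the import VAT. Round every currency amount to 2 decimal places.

Import duty: EUR 76106.81; import VAT: EUR 68496.13

Import duty = 304427.24 × 25% = 76106.81
VAT base = CIF + duty = 304427.24 + 76106.81 = 380534.05
Import VAT = 380534.05 × 18% = 68496.13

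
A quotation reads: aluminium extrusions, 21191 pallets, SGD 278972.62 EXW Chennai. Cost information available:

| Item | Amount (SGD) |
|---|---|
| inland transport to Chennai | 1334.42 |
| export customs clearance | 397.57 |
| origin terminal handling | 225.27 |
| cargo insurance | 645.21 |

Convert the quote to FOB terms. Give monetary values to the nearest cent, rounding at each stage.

Not relevant to the conversion: insurance — on the buyer under both terms; not part of either seller's price.
From EXW to FOB, the seller additionally bears: inland to port, export clearance, origin terminal.
FOB price = 278972.62 + 1334.42 + 397.57 + 225.27 = 280929.88

FOB price: SGD 280929.88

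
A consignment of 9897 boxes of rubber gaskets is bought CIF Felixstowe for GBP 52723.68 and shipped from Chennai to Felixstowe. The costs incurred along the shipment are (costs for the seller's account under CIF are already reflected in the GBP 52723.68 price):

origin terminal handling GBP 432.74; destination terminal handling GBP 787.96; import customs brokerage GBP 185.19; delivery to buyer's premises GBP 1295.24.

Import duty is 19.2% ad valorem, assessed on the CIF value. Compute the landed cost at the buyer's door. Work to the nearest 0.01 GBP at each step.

CIF: the seller pays costs through ocean freight and marine insurance to the destination port.
Already in the invoice (seller's account under CIF): origin terminal — exclude.
The CIF price already equals the CIF value: 52723.68
Import duty = 52723.68 × 19.2% = 10122.95
Buyer bears: destination terminal 787.96 + brokerage 185.19 + delivery 1295.24 + duty 10122.95 = 12391.34
Landed cost = invoice 52723.68 + 12391.34 = 65115.02

Total landed cost: GBP 65115.02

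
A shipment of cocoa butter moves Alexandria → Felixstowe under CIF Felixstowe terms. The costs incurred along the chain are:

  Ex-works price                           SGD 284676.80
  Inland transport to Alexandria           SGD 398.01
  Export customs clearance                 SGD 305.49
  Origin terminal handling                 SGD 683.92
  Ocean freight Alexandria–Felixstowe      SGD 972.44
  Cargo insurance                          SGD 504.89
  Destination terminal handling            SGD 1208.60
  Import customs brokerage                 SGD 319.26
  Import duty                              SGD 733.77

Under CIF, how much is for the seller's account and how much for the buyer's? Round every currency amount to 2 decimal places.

CIF: the seller pays costs through ocean freight and marine insurance to the destination port.
Seller's account: goods 284676.80 + inland to port 398.01 + export clearance 305.49 + origin terminal 683.92 + freight 972.44 + insurance 504.89 = 287541.55
Buyer's account: destination terminal 1208.60 + brokerage 319.26 + duty 733.77 = 2261.63

Seller: SGD 287541.55; buyer: SGD 2261.63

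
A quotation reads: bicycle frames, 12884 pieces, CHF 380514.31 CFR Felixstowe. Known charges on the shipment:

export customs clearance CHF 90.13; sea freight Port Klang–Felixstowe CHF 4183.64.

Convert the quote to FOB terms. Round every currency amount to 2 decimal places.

FOB price: CHF 376330.67

Not relevant to the conversion: export clearance — on the seller under both CFR and FOB; already in the CFR price and stays in the FOB price.
From CFR to FOB, the seller no longer bears: freight.
FOB price = 380514.31 − 4183.64 = 376330.67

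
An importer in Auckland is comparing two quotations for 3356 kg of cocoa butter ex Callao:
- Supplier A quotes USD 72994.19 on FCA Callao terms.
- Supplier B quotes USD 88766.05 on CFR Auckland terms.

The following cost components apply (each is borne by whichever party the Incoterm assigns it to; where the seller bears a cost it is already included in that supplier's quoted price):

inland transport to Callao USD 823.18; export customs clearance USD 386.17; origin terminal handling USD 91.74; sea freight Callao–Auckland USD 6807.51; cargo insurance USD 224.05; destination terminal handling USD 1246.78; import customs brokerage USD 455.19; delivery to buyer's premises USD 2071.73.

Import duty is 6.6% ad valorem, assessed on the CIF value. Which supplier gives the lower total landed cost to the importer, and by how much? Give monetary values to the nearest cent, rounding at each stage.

Supplier A (FCA):
CIF value = FCA price + origin terminal + freight + insurance = 72994.19 + 91.74 + 6807.51 + 224.05 = 80117.49
Import duty = 80117.49 × 6.6% = 5287.75
Buyer bears (A): 91.74 + 6807.51 + 224.05 + 1246.78 + 455.19 + 2071.73 = 10897.00
Landed cost (A) = invoice 72994.19 + 10897.00 + duty 5287.75 = 89178.94
Supplier B (CFR):
CIF value = CFR price + insurance = 88766.05 + 224.05 = 88990.10
Import duty = 88990.10 × 6.6% = 5873.35
Buyer bears (B): 224.05 + 1246.78 + 455.19 + 2071.73 = 3997.75
Landed cost (B) = invoice 88766.05 + 3997.75 + duty 5873.35 = 98637.15
Difference = |89178.94 − 98637.15| = 9458.21

Supplier A is cheaper by USD 9458.21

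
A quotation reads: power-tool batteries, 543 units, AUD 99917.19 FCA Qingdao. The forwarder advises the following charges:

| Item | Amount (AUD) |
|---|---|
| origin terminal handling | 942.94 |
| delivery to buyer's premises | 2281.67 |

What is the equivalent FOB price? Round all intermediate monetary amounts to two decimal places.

FOB price: AUD 100860.13

Not relevant to the conversion: delivery — on the buyer under both terms; not part of either seller's price.
From FCA to FOB, the seller additionally bears: origin terminal.
FOB price = 99917.19 + 942.94 = 100860.13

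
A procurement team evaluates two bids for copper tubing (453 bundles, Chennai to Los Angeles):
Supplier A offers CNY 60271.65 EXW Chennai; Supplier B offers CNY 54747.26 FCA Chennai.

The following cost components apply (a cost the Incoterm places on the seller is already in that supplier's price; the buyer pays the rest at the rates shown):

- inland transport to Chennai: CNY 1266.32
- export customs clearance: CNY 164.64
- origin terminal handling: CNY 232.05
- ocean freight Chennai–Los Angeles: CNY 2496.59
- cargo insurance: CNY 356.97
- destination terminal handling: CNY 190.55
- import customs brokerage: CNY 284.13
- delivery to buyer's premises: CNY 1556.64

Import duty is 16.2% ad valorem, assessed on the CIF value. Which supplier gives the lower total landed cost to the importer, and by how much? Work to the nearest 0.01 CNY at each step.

Supplier A (EXW):
CIF value = EXW price + inland to port + export clearance + origin terminal + freight + insurance = 60271.65 + 1266.32 + 164.64 + 232.05 + 2496.59 + 356.97 = 64788.22
Import duty = 64788.22 × 16.2% = 10495.69
Buyer bears (A): 1266.32 + 164.64 + 232.05 + 2496.59 + 356.97 + 190.55 + 284.13 + 1556.64 = 6547.89
Landed cost (A) = invoice 60271.65 + 6547.89 + duty 10495.69 = 77315.23
Supplier B (FCA):
CIF value = FCA price + origin terminal + freight + insurance = 54747.26 + 232.05 + 2496.59 + 356.97 = 57832.87
Import duty = 57832.87 × 16.2% = 9368.92
Buyer bears (B): 232.05 + 2496.59 + 356.97 + 190.55 + 284.13 + 1556.64 = 5116.93
Landed cost (B) = invoice 54747.26 + 5116.93 + duty 9368.92 = 69233.11
Difference = |77315.23 − 69233.11| = 8082.12

Supplier B is cheaper by CNY 8082.12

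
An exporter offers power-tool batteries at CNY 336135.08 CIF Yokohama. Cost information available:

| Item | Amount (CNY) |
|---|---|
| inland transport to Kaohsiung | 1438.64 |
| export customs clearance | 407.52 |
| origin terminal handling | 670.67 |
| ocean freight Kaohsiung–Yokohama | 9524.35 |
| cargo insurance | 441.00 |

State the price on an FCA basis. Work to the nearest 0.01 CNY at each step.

FCA price: CNY 325499.06

Not relevant to the conversion: export clearance, inland to port — on the seller under both CIF and FCA; already in the CIF price and stays in the FCA price.
From CIF to FCA, the seller no longer bears: origin terminal, freight, insurance.
FCA price = 336135.08 − 670.67 − 9524.35 − 441.00 = 325499.06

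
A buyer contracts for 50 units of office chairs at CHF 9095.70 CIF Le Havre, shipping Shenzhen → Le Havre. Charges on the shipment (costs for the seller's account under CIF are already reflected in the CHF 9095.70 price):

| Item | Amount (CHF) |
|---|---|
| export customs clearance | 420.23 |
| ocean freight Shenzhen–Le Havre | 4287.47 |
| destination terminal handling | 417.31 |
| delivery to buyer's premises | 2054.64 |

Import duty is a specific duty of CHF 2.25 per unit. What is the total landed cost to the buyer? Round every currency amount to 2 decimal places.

Total landed cost: CHF 11680.15

CIF: the seller pays costs through ocean freight and marine insurance to the destination port.
Already in the invoice (seller's account under CIF): export clearance, freight — exclude.
The CIF price already equals the CIF value: 9095.70
Import duty = 50 × 2.25 = 112.50
Buyer bears: destination terminal 417.31 + delivery 2054.64 + duty 112.50 = 2584.45
Landed cost = invoice 9095.70 + 2584.45 = 11680.15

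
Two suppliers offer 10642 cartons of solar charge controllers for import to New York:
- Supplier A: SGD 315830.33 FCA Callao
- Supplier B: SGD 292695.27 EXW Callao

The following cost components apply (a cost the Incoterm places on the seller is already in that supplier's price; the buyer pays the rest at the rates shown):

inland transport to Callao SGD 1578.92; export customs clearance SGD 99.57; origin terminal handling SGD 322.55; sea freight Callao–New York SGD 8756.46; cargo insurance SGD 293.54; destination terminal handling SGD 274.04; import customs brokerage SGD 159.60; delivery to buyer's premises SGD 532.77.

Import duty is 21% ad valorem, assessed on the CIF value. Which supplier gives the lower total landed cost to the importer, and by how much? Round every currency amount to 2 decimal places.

Supplier A (FCA):
CIF value = FCA price + origin terminal + freight + insurance = 315830.33 + 322.55 + 8756.46 + 293.54 = 325202.88
Import duty = 325202.88 × 21% = 68292.60
Buyer bears (A): 322.55 + 8756.46 + 293.54 + 274.04 + 159.60 + 532.77 = 10338.96
Landed cost (A) = invoice 315830.33 + 10338.96 + duty 68292.60 = 394461.89
Supplier B (EXW):
CIF value = EXW price + inland to port + export clearance + origin terminal + freight + insurance = 292695.27 + 1578.92 + 99.57 + 322.55 + 8756.46 + 293.54 = 303746.31
Import duty = 303746.31 × 21% = 63786.73
Buyer bears (B): 1578.92 + 99.57 + 322.55 + 8756.46 + 293.54 + 274.04 + 159.60 + 532.77 = 12017.45
Landed cost (B) = invoice 292695.27 + 12017.45 + duty 63786.73 = 368499.45
Difference = |394461.89 − 368499.45| = 25962.44

Supplier B is cheaper by SGD 25962.44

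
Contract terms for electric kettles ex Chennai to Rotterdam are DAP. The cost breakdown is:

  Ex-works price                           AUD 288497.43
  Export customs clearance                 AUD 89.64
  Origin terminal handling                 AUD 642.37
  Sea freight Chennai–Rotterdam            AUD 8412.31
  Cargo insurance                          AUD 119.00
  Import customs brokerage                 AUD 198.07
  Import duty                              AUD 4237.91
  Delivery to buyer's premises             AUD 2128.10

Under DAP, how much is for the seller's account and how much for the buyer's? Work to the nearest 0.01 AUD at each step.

Seller: AUD 299888.85; buyer: AUD 4435.98

DAP: the seller bears all costs to the named destination except import duty and clearance.
Seller's account: goods 288497.43 + export clearance 89.64 + origin terminal 642.37 + freight 8412.31 + insurance 119.00 + delivery 2128.10 = 299888.85
Buyer's account: brokerage 198.07 + duty 4237.91 = 4435.98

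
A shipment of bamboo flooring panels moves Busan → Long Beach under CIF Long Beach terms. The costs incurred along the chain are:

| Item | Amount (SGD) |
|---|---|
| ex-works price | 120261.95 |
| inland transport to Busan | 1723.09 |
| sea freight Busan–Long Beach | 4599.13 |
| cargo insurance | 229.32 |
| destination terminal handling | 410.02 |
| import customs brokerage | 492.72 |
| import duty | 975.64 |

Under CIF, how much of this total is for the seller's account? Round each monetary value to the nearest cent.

Seller's account: SGD 126813.49

CIF: the seller pays costs through ocean freight and marine insurance to the destination port.
Seller's account: goods 120261.95 + inland to port 1723.09 + freight 4599.13 + insurance 229.32 = 126813.49
Buyer's account: destination terminal 410.02 + brokerage 492.72 + duty 975.64 = 1878.38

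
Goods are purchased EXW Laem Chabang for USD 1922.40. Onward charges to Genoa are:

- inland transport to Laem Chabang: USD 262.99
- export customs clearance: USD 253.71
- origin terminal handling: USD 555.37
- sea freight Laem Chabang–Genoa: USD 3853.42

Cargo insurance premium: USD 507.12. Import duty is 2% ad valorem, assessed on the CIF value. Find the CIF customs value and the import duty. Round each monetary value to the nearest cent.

CIF = EXW price + pre-shipment costs + freight + insurance
CIF = 1922.40 + 262.99 + 253.71 + 555.37 + 3853.42 + 507.12 = 7355.01
Import duty = 7355.01 × 2% = 147.10

CIF value: USD 7355.01; import duty: USD 147.10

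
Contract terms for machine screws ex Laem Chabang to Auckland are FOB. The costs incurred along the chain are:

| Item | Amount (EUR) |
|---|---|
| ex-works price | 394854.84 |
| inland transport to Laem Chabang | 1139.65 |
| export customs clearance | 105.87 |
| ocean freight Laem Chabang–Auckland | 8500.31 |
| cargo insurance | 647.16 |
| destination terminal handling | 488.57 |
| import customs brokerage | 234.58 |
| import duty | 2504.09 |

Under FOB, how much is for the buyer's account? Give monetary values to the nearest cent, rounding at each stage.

FOB: the seller bears costs until goods are on board at the origin port; the buyer bears freight, insurance and all costs thereafter.
Seller's account: goods 394854.84 + inland to port 1139.65 + export clearance 105.87 = 396100.36
Buyer's account: freight 8500.31 + insurance 647.16 + destination terminal 488.57 + brokerage 234.58 + duty 2504.09 = 12374.71

Buyer's account: EUR 12374.71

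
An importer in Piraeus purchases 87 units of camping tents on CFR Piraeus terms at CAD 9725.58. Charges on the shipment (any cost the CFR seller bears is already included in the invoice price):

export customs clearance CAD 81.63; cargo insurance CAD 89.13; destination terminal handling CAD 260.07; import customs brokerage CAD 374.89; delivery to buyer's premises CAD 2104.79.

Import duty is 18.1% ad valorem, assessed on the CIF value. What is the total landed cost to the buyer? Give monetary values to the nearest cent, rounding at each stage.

Total landed cost: CAD 14330.92

CFR: the seller pays costs through ocean freight to the destination port, but not insurance.
Already in the invoice (seller's account under CFR): export clearance — exclude.
CIF value = CFR price + insurance = 9725.58 + 89.13 = 9814.71
Import duty = 9814.71 × 18.1% = 1776.46
Buyer bears: insurance 89.13 + destination terminal 260.07 + brokerage 374.89 + delivery 2104.79 + duty 1776.46 = 4605.34
Landed cost = invoice 9725.58 + 4605.34 = 14330.92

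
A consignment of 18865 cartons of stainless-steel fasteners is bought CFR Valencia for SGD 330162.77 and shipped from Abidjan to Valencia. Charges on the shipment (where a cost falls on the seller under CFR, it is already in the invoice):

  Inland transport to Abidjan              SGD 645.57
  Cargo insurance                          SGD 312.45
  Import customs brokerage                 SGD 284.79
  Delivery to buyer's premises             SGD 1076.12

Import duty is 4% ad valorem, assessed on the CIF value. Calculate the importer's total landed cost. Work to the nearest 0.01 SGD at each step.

Total landed cost: SGD 345055.14

CFR: the seller pays costs through ocean freight to the destination port, but not insurance.
Already in the invoice (seller's account under CFR): inland to port — exclude.
CIF value = CFR price + insurance = 330162.77 + 312.45 = 330475.22
Import duty = 330475.22 × 4% = 13219.01
Buyer bears: insurance 312.45 + brokerage 284.79 + delivery 1076.12 + duty 13219.01 = 14892.37
Landed cost = invoice 330162.77 + 14892.37 = 345055.14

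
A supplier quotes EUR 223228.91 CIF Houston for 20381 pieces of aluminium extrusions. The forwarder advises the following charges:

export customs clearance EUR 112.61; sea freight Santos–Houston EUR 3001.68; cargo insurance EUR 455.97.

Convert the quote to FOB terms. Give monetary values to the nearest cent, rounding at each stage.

FOB price: EUR 219771.26

Not relevant to the conversion: export clearance — on the seller under both CIF and FOB; already in the CIF price and stays in the FOB price.
From CIF to FOB, the seller no longer bears: freight, insurance.
FOB price = 223228.91 − 3001.68 − 455.97 = 219771.26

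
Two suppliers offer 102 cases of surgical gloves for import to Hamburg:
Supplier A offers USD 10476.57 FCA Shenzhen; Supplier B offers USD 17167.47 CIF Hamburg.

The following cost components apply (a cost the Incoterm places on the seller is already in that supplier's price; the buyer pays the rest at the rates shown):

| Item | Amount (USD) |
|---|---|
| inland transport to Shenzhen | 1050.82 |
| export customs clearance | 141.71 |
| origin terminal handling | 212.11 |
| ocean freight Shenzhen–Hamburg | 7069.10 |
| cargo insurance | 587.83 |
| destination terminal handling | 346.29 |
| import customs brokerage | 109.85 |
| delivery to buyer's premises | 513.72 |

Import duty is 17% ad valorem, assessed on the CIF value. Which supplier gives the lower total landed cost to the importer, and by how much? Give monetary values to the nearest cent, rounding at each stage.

Supplier B is cheaper by USD 1378.42

Supplier A (FCA):
CIF value = FCA price + origin terminal + freight + insurance = 10476.57 + 212.11 + 7069.10 + 587.83 = 18345.61
Import duty = 18345.61 × 17% = 3118.75
Buyer bears (A): 212.11 + 7069.10 + 587.83 + 346.29 + 109.85 + 513.72 = 8838.90
Landed cost (A) = invoice 10476.57 + 8838.90 + duty 3118.75 = 22434.22
Supplier B (CIF):
The CIF price already equals the CIF value: 17167.47
Import duty = 17167.47 × 17% = 2918.47
Buyer bears (B): 346.29 + 109.85 + 513.72 = 969.86
Landed cost (B) = invoice 17167.47 + 969.86 + duty 2918.47 = 21055.80
Difference = |22434.22 − 21055.80| = 1378.42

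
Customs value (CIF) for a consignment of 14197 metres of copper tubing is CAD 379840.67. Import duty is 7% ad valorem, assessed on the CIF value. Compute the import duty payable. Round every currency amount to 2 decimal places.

Import duty = 379840.67 × 7% = 26588.85

Import duty: CAD 26588.85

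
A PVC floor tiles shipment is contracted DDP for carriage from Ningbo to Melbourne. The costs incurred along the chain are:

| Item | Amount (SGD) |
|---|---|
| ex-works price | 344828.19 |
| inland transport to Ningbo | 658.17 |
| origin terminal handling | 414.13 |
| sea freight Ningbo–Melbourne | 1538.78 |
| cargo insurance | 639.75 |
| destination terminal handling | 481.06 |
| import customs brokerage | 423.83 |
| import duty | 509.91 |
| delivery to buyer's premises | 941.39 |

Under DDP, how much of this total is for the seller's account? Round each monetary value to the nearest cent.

Seller's account: SGD 350435.21

DDP: the seller bears all costs including import duty.
Seller's account: goods 344828.19 + inland to port 658.17 + origin terminal 414.13 + freight 1538.78 + insurance 639.75 + destination terminal 481.06 + brokerage 423.83 + duty 509.91 + delivery 941.39 = 350435.21
Buyer's account: 0.00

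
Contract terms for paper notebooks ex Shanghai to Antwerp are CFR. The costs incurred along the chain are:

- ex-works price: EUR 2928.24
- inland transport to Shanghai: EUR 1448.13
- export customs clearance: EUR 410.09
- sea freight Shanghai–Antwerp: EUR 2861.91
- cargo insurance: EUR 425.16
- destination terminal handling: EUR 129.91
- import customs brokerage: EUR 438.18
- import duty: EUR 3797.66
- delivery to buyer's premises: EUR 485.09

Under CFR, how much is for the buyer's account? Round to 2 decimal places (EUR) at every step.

CFR: the seller pays costs through ocean freight to the destination port, but not insurance.
Seller's account: goods 2928.24 + inland to port 1448.13 + export clearance 410.09 + freight 2861.91 = 7648.37
Buyer's account: insurance 425.16 + destination terminal 129.91 + brokerage 438.18 + duty 3797.66 + delivery 485.09 = 5276.00

Buyer's account: EUR 5276.00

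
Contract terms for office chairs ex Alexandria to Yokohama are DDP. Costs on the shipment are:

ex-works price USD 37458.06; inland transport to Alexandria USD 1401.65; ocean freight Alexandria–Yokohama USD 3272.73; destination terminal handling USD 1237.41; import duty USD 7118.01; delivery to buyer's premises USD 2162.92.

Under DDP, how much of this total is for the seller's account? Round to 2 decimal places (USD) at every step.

DDP: the seller bears all costs including import duty.
Seller's account: goods 37458.06 + inland to port 1401.65 + freight 3272.73 + destination terminal 1237.41 + duty 7118.01 + delivery 2162.92 = 52650.78
Buyer's account: 0.00

Seller's account: USD 52650.78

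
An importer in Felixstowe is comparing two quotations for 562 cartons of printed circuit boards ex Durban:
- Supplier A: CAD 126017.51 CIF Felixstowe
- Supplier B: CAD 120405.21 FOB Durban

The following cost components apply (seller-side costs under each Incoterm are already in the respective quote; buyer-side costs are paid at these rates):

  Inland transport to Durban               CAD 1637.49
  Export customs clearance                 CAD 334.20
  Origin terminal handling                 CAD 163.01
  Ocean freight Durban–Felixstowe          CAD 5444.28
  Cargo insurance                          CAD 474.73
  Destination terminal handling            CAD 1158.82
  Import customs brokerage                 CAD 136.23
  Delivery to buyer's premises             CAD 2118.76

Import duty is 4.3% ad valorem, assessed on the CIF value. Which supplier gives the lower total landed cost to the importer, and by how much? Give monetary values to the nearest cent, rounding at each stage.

Supplier A is cheaper by CAD 319.90

Supplier A (CIF):
The CIF price already equals the CIF value: 126017.51
Import duty = 126017.51 × 4.3% = 5418.75
Buyer bears (A): 1158.82 + 136.23 + 2118.76 = 3413.81
Landed cost (A) = invoice 126017.51 + 3413.81 + duty 5418.75 = 134850.07
Supplier B (FOB):
CIF value = FOB price + freight + insurance = 120405.21 + 5444.28 + 474.73 = 126324.22
Import duty = 126324.22 × 4.3% = 5431.94
Buyer bears (B): 5444.28 + 474.73 + 1158.82 + 136.23 + 2118.76 = 9332.82
Landed cost (B) = invoice 120405.21 + 9332.82 + duty 5431.94 = 135169.97
Difference = |134850.07 − 135169.97| = 319.90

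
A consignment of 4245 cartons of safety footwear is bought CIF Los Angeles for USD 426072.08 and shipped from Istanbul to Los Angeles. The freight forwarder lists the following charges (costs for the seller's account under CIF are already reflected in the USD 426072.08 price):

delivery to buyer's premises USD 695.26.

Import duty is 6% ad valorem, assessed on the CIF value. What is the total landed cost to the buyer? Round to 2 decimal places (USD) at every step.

Total landed cost: USD 452331.66

CIF: the seller pays costs through ocean freight and marine insurance to the destination port.
The CIF price already equals the CIF value: 426072.08
Import duty = 426072.08 × 6% = 25564.32
Buyer bears: delivery 695.26 + duty 25564.32 = 26259.58
Landed cost = invoice 426072.08 + 26259.58 = 452331.66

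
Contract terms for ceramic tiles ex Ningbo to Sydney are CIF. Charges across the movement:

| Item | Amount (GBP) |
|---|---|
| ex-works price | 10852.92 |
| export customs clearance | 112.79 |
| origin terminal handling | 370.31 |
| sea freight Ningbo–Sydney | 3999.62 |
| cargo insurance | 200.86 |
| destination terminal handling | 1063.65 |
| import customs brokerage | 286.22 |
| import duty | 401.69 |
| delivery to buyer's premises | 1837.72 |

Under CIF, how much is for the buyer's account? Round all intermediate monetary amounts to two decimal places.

Buyer's account: GBP 3589.28

CIF: the seller pays costs through ocean freight and marine insurance to the destination port.
Seller's account: goods 10852.92 + export clearance 112.79 + origin terminal 370.31 + freight 3999.62 + insurance 200.86 = 15536.50
Buyer's account: destination terminal 1063.65 + brokerage 286.22 + duty 401.69 + delivery 1837.72 = 3589.28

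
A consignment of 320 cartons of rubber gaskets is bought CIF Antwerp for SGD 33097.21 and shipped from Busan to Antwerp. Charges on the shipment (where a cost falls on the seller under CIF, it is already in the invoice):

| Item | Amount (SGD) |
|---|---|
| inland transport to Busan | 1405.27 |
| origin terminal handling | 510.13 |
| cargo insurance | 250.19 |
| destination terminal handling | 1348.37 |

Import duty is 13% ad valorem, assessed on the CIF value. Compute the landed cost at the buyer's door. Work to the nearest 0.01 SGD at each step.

Total landed cost: SGD 38748.22

CIF: the seller pays costs through ocean freight and marine insurance to the destination port.
Already in the invoice (seller's account under CIF): inland to port, origin terminal, insurance — exclude.
The CIF price already equals the CIF value: 33097.21
Import duty = 33097.21 × 13% = 4302.64
Buyer bears: destination terminal 1348.37 + duty 4302.64 = 5651.01
Landed cost = invoice 33097.21 + 5651.01 = 38748.22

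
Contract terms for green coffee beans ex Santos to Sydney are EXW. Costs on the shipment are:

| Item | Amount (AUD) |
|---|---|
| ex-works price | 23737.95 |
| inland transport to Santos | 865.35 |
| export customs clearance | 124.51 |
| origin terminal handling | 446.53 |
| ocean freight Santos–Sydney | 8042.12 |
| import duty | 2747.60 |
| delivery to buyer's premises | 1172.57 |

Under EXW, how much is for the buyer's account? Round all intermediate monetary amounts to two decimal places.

EXW: the seller makes goods available at their premises; the buyer bears all onward costs.
Seller's account: goods 23737.95 = 23737.95
Buyer's account: inland to port 865.35 + export clearance 124.51 + origin terminal 446.53 + freight 8042.12 + duty 2747.60 + delivery 1172.57 = 13398.68

Buyer's account: AUD 13398.68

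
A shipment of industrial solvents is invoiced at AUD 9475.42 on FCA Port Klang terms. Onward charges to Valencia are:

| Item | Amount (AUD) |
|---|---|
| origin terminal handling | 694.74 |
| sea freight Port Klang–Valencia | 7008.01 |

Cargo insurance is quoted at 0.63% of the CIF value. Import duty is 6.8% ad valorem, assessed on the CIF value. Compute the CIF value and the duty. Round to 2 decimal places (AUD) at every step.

Let C be the CIF value. C = FCA price + pre-shipment costs + freight + 0.63% × C
C − 0.63% × C = 9475.42 + 694.74 + 7008.01
0.9937 × C = 17178.17
C = 17178.17 / 0.9937 = 17287.08
Insurance premium = 0.63% × 17287.08 = 108.91
Import duty = 17287.08 × 6.8% = 1175.52

CIF value: AUD 17287.08; import duty: AUD 1175.52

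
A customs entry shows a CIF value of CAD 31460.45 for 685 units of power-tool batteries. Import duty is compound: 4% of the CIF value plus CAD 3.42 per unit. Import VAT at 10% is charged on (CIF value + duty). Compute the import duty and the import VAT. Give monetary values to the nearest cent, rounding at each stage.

Ad valorem component: 31460.45 × 4% = 1258.42
Specific component: 685 × 3.42 = 2342.70
Import duty = 1258.42 + 2342.70 = 3601.12
VAT base = CIF + duty = 31460.45 + 3601.12 = 35061.57
Import VAT = 35061.57 × 10% = 3506.16

Import duty: CAD 3601.12; import VAT: CAD 3506.16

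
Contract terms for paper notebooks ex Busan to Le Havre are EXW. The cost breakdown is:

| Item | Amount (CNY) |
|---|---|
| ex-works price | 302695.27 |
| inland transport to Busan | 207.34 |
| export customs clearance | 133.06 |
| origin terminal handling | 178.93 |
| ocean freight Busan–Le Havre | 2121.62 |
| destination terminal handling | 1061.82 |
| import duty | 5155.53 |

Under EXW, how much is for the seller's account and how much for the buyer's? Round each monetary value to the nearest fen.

EXW: the seller makes goods available at their premises; the buyer bears all onward costs.
Seller's account: goods 302695.27 = 302695.27
Buyer's account: inland to port 207.34 + export clearance 133.06 + origin terminal 178.93 + freight 2121.62 + destination terminal 1061.82 + duty 5155.53 = 8858.30

Seller: CNY 302695.27; buyer: CNY 8858.30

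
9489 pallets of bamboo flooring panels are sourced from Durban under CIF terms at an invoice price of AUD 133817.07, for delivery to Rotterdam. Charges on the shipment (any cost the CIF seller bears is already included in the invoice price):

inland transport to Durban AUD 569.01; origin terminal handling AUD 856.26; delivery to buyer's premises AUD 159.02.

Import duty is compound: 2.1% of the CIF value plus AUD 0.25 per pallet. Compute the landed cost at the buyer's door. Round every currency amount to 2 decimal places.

CIF: the seller pays costs through ocean freight and marine insurance to the destination port.
Already in the invoice (seller's account under CIF): inland to port, origin terminal — exclude.
The CIF price already equals the CIF value: 133817.07
Ad valorem component: 133817.07 × 2.1% = 2810.16
Specific component: 9489 × 0.25 = 2372.25
Import duty = 2810.16 + 2372.25 = 5182.41
Buyer bears: delivery 159.02 + duty 5182.41 = 5341.43
Landed cost = invoice 133817.07 + 5341.43 = 139158.50

Total landed cost: AUD 139158.50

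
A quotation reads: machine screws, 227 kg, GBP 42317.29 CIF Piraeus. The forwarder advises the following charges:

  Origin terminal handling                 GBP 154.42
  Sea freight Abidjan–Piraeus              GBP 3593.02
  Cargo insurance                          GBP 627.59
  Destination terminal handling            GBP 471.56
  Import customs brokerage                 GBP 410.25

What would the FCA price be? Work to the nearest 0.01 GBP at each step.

Not relevant to the conversion: brokerage, destination terminal — on the buyer under both terms; not part of either seller's price.
From CIF to FCA, the seller no longer bears: origin terminal, freight, insurance.
FCA price = 42317.29 − 154.42 − 3593.02 − 627.59 = 37942.26

FCA price: GBP 37942.26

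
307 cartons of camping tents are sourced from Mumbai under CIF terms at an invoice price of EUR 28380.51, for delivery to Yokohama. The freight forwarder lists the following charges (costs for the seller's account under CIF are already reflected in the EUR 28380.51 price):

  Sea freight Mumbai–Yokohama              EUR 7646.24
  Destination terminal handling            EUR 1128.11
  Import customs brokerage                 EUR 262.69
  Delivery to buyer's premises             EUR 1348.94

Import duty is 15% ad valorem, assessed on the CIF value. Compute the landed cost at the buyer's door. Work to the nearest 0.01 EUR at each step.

CIF: the seller pays costs through ocean freight and marine insurance to the destination port.
Already in the invoice (seller's account under CIF): freight — exclude.
The CIF price already equals the CIF value: 28380.51
Import duty = 28380.51 × 15% = 4257.08
Buyer bears: destination terminal 1128.11 + brokerage 262.69 + delivery 1348.94 + duty 4257.08 = 6996.82
Landed cost = invoice 28380.51 + 6996.82 = 35377.33

Total landed cost: EUR 35377.33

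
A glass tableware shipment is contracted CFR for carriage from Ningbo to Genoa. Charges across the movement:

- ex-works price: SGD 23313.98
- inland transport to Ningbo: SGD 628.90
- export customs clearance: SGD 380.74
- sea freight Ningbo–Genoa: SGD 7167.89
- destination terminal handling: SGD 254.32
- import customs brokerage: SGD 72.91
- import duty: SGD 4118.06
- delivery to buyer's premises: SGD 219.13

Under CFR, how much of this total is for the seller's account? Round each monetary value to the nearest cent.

CFR: the seller pays costs through ocean freight to the destination port, but not insurance.
Seller's account: goods 23313.98 + inland to port 628.90 + export clearance 380.74 + freight 7167.89 = 31491.51
Buyer's account: destination terminal 254.32 + brokerage 72.91 + duty 4118.06 + delivery 219.13 = 4664.42

Seller's account: SGD 31491.51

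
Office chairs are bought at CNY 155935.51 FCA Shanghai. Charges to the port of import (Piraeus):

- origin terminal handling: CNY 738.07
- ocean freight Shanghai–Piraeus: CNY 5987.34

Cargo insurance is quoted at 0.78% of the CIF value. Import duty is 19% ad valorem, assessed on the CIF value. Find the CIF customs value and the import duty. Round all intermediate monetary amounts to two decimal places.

Let C be the CIF value. C = FCA price + pre-shipment costs + freight + 0.78% × C
C − 0.78% × C = 155935.51 + 738.07 + 5987.34
0.9922 × C = 162660.92
C = 162660.92 / 0.9922 = 163939.65
Insurance premium = 0.78% × 163939.65 = 1278.73
Import duty = 163939.65 × 19% = 31148.53

CIF value: CNY 163939.65; import duty: CNY 31148.53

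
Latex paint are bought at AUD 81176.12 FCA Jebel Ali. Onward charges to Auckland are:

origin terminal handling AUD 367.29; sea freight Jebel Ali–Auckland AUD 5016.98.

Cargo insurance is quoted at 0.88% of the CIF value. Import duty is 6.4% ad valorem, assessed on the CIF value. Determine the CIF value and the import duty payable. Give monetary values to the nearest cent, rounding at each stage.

Let C be the CIF value. C = FCA price + pre-shipment costs + freight + 0.88% × C
C − 0.88% × C = 81176.12 + 367.29 + 5016.98
0.9912 × C = 86560.39
C = 86560.39 / 0.9912 = 87328.88
Insurance premium = 0.88% × 87328.88 = 768.49
Import duty = 87328.88 × 6.4% = 5589.05

CIF value: AUD 87328.88; import duty: AUD 5589.05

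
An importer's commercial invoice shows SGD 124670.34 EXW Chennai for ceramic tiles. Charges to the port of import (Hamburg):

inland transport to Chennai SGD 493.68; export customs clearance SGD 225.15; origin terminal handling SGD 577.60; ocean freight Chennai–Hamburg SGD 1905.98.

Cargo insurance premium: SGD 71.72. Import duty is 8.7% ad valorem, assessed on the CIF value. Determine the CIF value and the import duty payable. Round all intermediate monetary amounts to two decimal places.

CIF = EXW price + pre-shipment costs + freight + insurance
CIF = 124670.34 + 493.68 + 225.15 + 577.60 + 1905.98 + 71.72 = 127944.47
Import duty = 127944.47 × 8.7% = 11131.17

CIF value: SGD 127944.47; import duty: SGD 11131.17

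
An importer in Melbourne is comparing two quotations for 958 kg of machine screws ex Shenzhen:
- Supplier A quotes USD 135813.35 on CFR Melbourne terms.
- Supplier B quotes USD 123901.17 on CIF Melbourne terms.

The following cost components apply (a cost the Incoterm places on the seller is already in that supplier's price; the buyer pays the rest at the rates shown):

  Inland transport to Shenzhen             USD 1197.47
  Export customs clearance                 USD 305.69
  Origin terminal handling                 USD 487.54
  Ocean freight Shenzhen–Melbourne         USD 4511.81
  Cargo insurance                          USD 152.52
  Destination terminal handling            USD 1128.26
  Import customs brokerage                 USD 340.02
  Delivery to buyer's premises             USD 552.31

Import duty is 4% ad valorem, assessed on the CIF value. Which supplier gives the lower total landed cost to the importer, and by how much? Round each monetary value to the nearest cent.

Supplier B is cheaper by USD 12547.28

Supplier A (CFR):
CIF value = CFR price + insurance = 135813.35 + 152.52 = 135965.87
Import duty = 135965.87 × 4% = 5438.63
Buyer bears (A): 152.52 + 1128.26 + 340.02 + 552.31 = 2173.11
Landed cost (A) = invoice 135813.35 + 2173.11 + duty 5438.63 = 143425.09
Supplier B (CIF):
The CIF price already equals the CIF value: 123901.17
Import duty = 123901.17 × 4% = 4956.05
Buyer bears (B): 1128.26 + 340.02 + 552.31 = 2020.59
Landed cost (B) = invoice 123901.17 + 2020.59 + duty 4956.05 = 130877.81
Difference = |143425.09 − 130877.81| = 12547.28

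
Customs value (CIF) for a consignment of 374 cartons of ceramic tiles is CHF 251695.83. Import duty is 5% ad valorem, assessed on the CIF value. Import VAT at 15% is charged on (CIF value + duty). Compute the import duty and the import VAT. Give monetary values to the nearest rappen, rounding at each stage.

Import duty: CHF 12584.79; import VAT: CHF 39642.09

Import duty = 251695.83 × 5% = 12584.79
VAT base = CIF + duty = 251695.83 + 12584.79 = 264280.62
Import VAT = 264280.62 × 15% = 39642.09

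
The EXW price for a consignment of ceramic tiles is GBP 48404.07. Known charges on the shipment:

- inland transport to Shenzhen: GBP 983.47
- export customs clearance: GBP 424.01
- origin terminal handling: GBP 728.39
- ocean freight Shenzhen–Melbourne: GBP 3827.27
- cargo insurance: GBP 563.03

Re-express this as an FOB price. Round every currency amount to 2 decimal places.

FOB price: GBP 50539.94

Not relevant to the conversion: freight, insurance — on the buyer under both terms; not part of either seller's price.
From EXW to FOB, the seller additionally bears: inland to port, export clearance, origin terminal.
FOB price = 48404.07 + 983.47 + 424.01 + 728.39 = 50539.94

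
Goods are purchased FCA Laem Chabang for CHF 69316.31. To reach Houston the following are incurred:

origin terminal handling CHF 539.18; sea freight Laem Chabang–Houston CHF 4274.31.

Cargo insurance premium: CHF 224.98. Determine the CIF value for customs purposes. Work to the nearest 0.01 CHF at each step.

CIF = FCA price + pre-shipment costs + freight + insurance
CIF = 69316.31 + 539.18 + 4274.31 + 224.98 = 74354.78

CIF value: CHF 74354.78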